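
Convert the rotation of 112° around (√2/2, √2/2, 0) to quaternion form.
0.5592 + 0.5862i + 0.5862j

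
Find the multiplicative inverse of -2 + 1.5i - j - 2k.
-0.1778 - 0.1333i + 0.0889j + 0.1778k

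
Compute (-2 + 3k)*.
-2 - 3k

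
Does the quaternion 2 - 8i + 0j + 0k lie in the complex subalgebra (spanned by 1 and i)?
Yes. The quaternion 2 - 8i has j- and k-coefficients y = z = 0, so it lies in the complex subalgebra spanned by 1 and i.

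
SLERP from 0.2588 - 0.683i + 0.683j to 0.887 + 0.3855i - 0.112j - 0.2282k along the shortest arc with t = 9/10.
-0.8254 - 0.4752i + 0.209j + 0.2221k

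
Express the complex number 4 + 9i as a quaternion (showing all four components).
4 + 9i + 0j + 0k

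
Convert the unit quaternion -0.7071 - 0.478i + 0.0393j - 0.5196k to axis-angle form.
axis = (-0.676, 0.0556, -0.7348), θ = 3π/2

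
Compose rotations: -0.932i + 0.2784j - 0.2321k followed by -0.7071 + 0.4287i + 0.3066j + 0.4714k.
0.4236 + 0.4566i - 0.5367j + 0.5692k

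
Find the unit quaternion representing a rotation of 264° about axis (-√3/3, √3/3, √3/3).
-0.6691 - 0.4291i + 0.4291j + 0.4291k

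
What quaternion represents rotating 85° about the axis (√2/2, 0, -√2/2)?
0.7373 + 0.4777i - 0.4777k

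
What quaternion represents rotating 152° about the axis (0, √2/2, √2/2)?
0.2419 + 0.6861j + 0.6861k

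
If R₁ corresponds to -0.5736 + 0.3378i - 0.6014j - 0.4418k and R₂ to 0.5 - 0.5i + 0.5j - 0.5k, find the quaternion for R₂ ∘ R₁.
-0.0381 - 0.0659i - 0.9773j + 0.1977k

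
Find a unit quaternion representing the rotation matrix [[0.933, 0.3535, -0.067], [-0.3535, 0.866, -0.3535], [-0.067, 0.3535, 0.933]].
0.9659 + 0.183i - 0.183k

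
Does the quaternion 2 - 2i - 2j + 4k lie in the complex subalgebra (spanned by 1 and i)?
No. The quaternion 2 - 2i - 2j + 4k has j-coefficient y = -2 and k-coefficient z = 4, not both zero, so it does not lie in the complex subalgebra spanned by 1 and i.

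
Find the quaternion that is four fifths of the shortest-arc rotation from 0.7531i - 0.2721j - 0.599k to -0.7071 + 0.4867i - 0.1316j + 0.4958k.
-0.6553 + 0.6698i - 0.201j + 0.2855k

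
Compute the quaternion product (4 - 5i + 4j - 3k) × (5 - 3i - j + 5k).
24 - 20i + 50j + 22k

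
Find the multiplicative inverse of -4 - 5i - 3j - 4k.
-0.0606 + 0.0758i + 0.0455j + 0.0606k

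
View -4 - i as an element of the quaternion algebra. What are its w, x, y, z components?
-4 - i + 0j + 0k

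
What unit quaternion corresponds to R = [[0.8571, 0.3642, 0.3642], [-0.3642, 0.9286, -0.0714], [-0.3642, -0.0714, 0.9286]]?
0.9636 + 0.189j - 0.189k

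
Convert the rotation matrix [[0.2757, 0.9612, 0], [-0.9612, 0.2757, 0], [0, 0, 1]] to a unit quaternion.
0.7987 - 0.6018k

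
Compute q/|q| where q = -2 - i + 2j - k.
-0.6325 - 0.3162i + 0.6325j - 0.3162k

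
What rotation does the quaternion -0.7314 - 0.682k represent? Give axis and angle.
axis = (0, 0, -1), θ = 274°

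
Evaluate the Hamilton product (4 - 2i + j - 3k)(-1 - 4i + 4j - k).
-19 - 3i + 25j - 5k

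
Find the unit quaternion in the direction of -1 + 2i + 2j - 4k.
-0.2 + 0.4i + 0.4j - 0.8k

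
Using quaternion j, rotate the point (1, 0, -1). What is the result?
(-1, 0, 1)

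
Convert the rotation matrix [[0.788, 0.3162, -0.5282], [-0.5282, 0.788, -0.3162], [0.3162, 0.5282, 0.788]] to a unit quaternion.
0.9171 + 0.2302i - 0.2302j - 0.2302k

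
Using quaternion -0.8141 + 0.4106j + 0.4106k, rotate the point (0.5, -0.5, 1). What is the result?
(-0.84, -0.328, 0.828)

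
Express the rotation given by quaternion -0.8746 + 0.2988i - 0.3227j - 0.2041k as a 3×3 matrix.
[[0.7084, -0.5499, 0.4425], [0.1642, 0.7381, 0.6544], [-0.6864, -0.3909, 0.6132]]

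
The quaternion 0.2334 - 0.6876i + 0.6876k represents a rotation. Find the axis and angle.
axis = (-√2/2, 0, √2/2), θ = 153°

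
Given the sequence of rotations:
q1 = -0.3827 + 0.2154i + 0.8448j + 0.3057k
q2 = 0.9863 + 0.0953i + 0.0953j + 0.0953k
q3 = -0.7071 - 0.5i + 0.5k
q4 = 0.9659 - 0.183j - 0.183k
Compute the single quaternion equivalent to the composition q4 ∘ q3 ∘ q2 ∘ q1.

q2 · q1 = -0.5076 + 0.1246i + 0.7881j + 0.325k
q3 · q2 · q1 = 0.2587 - 0.2284i - 0.3325j - 0.8777k
q4 · q3 · q2 · q1 = 0.0284 - 0.1208i - 0.3267j - 0.9369k
0.0284 - 0.1208i - 0.3267j - 0.9369k


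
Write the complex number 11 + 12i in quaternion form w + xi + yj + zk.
11 + 12i + 0j + 0k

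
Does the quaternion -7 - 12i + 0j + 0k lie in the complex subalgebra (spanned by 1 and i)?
Yes. The quaternion -7 - 12i has j- and k-coefficients y = z = 0, so it lies in the complex subalgebra spanned by 1 and i.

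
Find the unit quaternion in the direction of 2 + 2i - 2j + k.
0.5547 + 0.5547i - 0.5547j + 0.2774k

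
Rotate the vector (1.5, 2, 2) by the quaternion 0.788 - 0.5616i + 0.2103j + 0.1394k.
(0.747, 2.523, -1.823)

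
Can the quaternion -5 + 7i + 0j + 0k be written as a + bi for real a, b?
Yes. The quaternion -5 + 7i has j- and k-coefficients y = z = 0, so it lies in the complex subalgebra spanned by 1 and i.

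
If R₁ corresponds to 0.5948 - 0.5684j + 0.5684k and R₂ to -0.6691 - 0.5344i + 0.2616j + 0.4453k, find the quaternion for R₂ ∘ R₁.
-0.5024 + 0.0839i + 0.8397j + 0.1883k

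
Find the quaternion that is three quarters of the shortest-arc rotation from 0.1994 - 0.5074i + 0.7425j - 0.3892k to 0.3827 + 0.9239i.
-0.2571 - 0.9301i + 0.2323j - 0.1218k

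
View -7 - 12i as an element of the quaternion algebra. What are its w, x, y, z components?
-7 - 12i + 0j + 0k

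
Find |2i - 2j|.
√8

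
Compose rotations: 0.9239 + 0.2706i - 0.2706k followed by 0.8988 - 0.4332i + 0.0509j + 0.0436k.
0.9594 - 0.1708i - 0.0584j - 0.2167k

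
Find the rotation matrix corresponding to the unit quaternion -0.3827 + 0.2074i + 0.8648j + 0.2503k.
[[-0.6211, 0.5503, -0.5581], [0.1671, 0.7887, 0.5917], [0.7657, 0.2742, -0.5818]]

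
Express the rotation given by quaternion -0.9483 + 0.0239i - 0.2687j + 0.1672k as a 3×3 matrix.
[[0.7997, 0.3043, 0.5176], [-0.33, 0.9429, -0.0445], [-0.5016, -0.1352, 0.8545]]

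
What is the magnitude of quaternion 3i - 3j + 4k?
√34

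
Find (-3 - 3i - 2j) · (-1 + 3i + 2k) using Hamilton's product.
12 - 10i + 8j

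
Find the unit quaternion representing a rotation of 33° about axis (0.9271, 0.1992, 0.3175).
0.9588 + 0.2633i + 0.0566j + 0.0902k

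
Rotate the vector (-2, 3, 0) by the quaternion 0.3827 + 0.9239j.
(1.414, 3, 1.414)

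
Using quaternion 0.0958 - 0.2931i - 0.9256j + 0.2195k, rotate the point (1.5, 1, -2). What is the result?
(-0.102, 2.309, 1.381)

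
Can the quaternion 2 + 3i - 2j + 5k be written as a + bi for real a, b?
No. The quaternion 2 + 3i - 2j + 5k has j-coefficient y = -2 and k-coefficient z = 5, not both zero, so it does not lie in the complex subalgebra spanned by 1 and i.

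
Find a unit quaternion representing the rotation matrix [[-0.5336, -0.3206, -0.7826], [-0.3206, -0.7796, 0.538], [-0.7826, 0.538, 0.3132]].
-0.4829i + 0.332j + 0.8103k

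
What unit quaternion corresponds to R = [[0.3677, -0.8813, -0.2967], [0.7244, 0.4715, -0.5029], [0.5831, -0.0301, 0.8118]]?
0.8141 + 0.1452i - 0.2702j + 0.4931k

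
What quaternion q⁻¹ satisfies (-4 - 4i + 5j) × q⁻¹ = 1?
-0.0702 + 0.0702i - 0.0877j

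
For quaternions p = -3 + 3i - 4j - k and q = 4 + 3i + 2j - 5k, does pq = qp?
No: pq = -18 + 25i - 10j + 29k ≠ -18 - 19i - 34j - 7k = qp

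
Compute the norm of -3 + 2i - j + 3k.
√23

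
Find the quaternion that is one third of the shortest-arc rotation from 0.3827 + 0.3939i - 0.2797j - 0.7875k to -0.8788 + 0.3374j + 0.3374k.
0.5941 + 0.2792i - 0.3222j - 0.6821k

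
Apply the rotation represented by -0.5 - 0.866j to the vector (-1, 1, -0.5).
(0.067, 1, 1.116)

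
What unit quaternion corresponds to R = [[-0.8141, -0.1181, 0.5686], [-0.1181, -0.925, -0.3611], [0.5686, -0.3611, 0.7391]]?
0.3049i - 0.1936j + 0.9325k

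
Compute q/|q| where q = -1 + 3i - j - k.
-0.2887 + 0.866i - 0.2887j - 0.2887k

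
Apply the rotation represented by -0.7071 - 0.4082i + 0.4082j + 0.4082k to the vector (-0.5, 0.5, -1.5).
(1.321, 0.988, -0.167)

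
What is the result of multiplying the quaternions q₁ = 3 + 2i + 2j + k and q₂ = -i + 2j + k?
-3 - 3i + 3j + 9k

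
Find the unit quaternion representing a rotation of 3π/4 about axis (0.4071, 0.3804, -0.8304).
0.3827 + 0.3761i + 0.3514j - 0.7672k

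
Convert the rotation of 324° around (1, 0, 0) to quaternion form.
-0.9511 + 0.309i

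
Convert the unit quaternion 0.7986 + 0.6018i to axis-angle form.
axis = (1, 0, 0), θ = 74°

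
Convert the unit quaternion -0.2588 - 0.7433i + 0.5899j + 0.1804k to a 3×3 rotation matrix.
[[0.2389, -0.7836, -0.5735], [-0.9703, -0.1701, -0.1719], [0.0371, 0.5976, -0.801]]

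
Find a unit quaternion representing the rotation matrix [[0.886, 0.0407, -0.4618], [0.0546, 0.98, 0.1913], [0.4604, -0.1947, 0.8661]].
0.9659 - 0.0999i - 0.2387j + 0.0036k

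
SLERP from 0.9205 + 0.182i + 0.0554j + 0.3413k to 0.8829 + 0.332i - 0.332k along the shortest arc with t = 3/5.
0.955 + 0.2886i + 0.0238j - 0.0638k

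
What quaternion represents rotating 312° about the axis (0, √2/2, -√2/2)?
-0.9135 + 0.2876j - 0.2876k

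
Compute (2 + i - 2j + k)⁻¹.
0.2 - 0.1i + 0.2j - 0.1k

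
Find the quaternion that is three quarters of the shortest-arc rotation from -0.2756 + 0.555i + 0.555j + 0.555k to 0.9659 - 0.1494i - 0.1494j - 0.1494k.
-0.8682 + 0.2865i + 0.2865j + 0.2865k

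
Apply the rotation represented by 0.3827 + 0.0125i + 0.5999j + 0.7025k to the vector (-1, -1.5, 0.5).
(1.729, -0.155, -0.697)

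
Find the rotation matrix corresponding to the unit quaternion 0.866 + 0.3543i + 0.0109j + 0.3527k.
[[0.751, -0.6032, 0.2688], [0.6186, 0.5001, -0.606], [0.231, 0.6213, 0.7487]]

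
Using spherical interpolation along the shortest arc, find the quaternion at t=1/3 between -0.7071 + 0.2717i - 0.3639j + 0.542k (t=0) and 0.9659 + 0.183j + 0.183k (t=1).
-0.867 + 0.1946i - 0.3289j + 0.3198k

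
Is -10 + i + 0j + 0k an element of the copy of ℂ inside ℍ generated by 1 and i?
Yes. The quaternion -10 + i has j- and k-coefficients y = z = 0, so it lies in the complex subalgebra spanned by 1 and i.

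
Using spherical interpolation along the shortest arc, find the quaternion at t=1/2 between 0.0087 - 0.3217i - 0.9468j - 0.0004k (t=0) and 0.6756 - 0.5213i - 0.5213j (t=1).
0.3748 - 0.4617i - 0.804j - 0.0002k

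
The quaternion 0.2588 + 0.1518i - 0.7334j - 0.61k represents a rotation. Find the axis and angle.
axis = (0.1572, -0.7593, -0.6315), θ = 5π/6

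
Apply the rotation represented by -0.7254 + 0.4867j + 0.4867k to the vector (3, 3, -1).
(2.982, -1.013, 3.013)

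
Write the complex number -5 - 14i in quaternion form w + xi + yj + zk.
-5 - 14i + 0j + 0k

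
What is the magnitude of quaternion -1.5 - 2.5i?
2.915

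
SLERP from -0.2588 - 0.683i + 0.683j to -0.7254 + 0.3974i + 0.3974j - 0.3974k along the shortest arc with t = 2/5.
-0.5821 - 0.3003i + 0.7252j - 0.2124k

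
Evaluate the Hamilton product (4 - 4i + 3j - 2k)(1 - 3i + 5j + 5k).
-13 + 9i + 49j + 7k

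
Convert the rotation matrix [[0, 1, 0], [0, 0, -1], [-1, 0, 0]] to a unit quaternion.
-0.5 - 0.5i - 0.5j + 0.5k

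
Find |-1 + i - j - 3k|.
√12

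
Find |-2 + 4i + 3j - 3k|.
√38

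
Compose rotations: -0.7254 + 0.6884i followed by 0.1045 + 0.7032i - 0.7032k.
-0.5599 - 0.4382i - 0.4841j + 0.5101k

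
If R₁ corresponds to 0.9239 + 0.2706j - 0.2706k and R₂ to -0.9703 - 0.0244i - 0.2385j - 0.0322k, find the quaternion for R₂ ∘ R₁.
-0.8406 + 0.0507i - 0.4895j + 0.2262k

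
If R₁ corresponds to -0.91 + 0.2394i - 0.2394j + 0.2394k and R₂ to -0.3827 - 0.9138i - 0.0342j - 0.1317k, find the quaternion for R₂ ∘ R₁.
0.5904 + 0.7002i + 0.31j + 0.2552k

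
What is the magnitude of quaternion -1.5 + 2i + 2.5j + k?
3.674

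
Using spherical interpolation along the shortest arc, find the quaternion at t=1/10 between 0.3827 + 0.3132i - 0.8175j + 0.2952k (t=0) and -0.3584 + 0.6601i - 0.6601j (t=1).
0.3129 + 0.366i - 0.8328j + 0.2732k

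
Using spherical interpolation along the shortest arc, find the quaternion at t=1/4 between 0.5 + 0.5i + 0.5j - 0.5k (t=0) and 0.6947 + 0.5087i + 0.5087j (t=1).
0.5652 + 0.5165i + 0.5165j - 0.3833k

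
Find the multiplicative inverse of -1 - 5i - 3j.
-0.0286 + 0.1429i + 0.0857j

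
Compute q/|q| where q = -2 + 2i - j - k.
-0.6325 + 0.6325i - 0.3162j - 0.3162k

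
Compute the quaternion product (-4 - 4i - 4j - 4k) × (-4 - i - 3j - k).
-4 + 12i + 28j + 28k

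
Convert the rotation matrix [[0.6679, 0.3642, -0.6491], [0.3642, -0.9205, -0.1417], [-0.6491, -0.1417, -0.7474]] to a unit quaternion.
0.9132i + 0.1994j - 0.3554k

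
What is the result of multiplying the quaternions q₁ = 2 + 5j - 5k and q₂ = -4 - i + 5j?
-33 + 23i - 5j + 25k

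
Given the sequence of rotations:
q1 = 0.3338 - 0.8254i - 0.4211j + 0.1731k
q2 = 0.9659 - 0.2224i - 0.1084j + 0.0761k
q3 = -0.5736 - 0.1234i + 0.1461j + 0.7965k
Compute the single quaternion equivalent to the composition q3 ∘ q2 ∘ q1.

q2 · q1 = 0.08 - 0.8582i - 0.4672j + 0.1968k
q3 · q2 · q1 = -0.2403 + 0.8833i - 0.3796j + 0.1339k
-0.2403 + 0.8833i - 0.3796j + 0.1339k


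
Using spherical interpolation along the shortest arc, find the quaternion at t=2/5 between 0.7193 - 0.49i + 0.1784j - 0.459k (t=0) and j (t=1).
0.5418 - 0.3691i + 0.6713j - 0.3458k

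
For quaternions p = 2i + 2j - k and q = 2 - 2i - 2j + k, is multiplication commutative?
Yes: pq = qp = 9 + 4i + 4j - 2k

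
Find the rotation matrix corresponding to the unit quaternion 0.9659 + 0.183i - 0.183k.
[[0.933, 0.3535, -0.067], [-0.3535, 0.866, -0.3535], [-0.067, 0.3535, 0.933]]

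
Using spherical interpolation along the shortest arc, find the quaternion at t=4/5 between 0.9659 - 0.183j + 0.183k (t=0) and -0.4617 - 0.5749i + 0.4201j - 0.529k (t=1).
0.6097 + 0.4841i - 0.3956j + 0.4873k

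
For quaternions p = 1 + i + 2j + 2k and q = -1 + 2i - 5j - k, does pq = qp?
No: pq = 9 + 9i - 2j - 12k ≠ 9 - 7i - 12j + 6k = qp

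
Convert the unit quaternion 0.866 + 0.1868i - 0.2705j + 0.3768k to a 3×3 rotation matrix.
[[0.5697, -0.7537, -0.3277], [0.5516, 0.6463, -0.5274], [0.6093, 0.1197, 0.7839]]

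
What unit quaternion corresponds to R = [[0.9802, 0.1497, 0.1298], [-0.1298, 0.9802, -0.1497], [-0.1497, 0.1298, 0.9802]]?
0.9925 + 0.0704i + 0.0704j - 0.0704k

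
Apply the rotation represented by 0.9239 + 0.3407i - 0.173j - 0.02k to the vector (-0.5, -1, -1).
(-0.055, -0.067, -1.497)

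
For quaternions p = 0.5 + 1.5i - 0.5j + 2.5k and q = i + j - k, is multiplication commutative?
No: pq = 1.5 - 1.5i + 4.5j + 1.5k ≠ 1.5 + 2.5i - 3.5j - 2.5k = qp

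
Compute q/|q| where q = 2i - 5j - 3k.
0.3244i - 0.8111j - 0.4867k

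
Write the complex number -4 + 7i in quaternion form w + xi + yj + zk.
-4 + 7i + 0j + 0k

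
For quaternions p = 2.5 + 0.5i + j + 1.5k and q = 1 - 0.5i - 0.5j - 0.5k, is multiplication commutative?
No: pq = 4 - 0.5i - 0.75j + 0.5k ≠ 4 - i + 0.25j = qp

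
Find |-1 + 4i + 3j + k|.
√27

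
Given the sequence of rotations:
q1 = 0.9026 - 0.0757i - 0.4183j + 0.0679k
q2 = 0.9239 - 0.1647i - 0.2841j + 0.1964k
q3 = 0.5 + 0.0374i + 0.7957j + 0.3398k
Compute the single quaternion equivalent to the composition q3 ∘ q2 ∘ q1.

q2 · q1 = 0.6893 - 0.1557i - 0.6466j + 0.2874k
q3 · q2 · q1 = 0.7673 + 0.3963i + 0.1615j + 0.4776k
0.7673 + 0.3963i + 0.1615j + 0.4776k


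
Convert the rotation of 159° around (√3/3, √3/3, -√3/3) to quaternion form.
0.1822 + 0.5677i + 0.5677j - 0.5677k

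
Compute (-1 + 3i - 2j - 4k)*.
-1 - 3i + 2j + 4k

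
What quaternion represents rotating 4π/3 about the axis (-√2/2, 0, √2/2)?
-0.5 - 0.6124i + 0.6124k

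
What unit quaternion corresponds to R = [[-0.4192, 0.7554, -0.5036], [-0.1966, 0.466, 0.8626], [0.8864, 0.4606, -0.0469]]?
-0.5 + 0.201i + 0.695j + 0.476k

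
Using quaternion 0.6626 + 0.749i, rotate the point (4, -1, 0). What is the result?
(4, 0.122, -0.993)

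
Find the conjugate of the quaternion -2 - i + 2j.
-2 + i - 2j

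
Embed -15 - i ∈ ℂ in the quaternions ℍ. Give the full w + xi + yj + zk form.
-15 - i + 0j + 0k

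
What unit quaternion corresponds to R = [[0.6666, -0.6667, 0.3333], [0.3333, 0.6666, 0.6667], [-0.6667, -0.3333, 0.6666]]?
0.866 - 0.2887i + 0.2887j + 0.2887k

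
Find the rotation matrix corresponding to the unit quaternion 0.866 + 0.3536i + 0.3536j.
[[0.7499, 0.2501, 0.6124], [0.2501, 0.7499, -0.6124], [-0.6124, 0.6124, 0.4999]]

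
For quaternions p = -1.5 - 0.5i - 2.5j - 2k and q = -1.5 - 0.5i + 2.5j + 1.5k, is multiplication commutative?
No: pq = 11.25 + 2.75i + 1.75j - 1.75k ≠ 11.25 + 0.25i - 1.75j + 3.25k = qp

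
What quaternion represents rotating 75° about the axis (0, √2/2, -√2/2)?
0.7934 + 0.4305j - 0.4305k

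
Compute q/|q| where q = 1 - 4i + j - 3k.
0.1925 - 0.7698i + 0.1925j - 0.5774k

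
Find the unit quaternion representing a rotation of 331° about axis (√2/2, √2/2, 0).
-0.9681 + 0.177i + 0.177j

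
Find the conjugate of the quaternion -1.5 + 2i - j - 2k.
-1.5 - 2i + j + 2k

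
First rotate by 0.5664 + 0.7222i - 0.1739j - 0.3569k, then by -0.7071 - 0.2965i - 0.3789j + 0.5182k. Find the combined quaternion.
-0.0673 - 0.4533i + 0.1768j + 0.8711k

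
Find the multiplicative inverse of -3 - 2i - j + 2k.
-0.1667 + 0.1111i + 0.0556j - 0.1111k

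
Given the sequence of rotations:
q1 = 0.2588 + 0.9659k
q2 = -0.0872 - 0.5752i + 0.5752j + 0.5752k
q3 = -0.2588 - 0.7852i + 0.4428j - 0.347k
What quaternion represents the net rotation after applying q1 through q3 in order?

q2 · q1 = -0.5782 + 0.4067i + 0.7044j + 0.0646k
q3 · q2 · q1 = 0.1795 + 0.6218i - 0.5287j - 0.5493k
0.1795 + 0.6218i - 0.5287j - 0.5493k


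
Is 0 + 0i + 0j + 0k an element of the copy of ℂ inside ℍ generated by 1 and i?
Yes. The quaternion 0 has j- and k-coefficients y = z = 0, so it lies in the complex subalgebra spanned by 1 and i.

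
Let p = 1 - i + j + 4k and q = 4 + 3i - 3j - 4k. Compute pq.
26 + 7i + 9j + 12k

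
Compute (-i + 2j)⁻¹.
0.2i - 0.4j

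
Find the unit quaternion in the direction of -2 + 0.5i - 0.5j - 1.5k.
-0.7698 + 0.1925i - 0.1925j - 0.5774k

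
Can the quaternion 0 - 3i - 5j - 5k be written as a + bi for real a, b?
No. The quaternion -3i - 5j - 5k has j-coefficient y = -5 and k-coefficient z = -5, not both zero, so it does not lie in the complex subalgebra spanned by 1 and i.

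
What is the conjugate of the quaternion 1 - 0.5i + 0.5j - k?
1 + 0.5i - 0.5j + k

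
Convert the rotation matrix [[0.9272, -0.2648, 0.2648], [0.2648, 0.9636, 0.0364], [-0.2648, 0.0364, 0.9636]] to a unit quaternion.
0.9816 + 0.1349j + 0.1349k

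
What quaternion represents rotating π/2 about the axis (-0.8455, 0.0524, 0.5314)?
0.7071 - 0.5979i + 0.0371j + 0.3758k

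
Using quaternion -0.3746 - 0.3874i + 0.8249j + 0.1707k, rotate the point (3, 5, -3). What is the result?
(-1.563, 0.933, 6.3)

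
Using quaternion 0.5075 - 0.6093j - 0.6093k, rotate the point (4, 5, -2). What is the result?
(2.389, -2.671, 5.671)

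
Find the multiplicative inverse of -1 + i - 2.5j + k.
-0.1081 - 0.1081i + 0.2703j - 0.1081k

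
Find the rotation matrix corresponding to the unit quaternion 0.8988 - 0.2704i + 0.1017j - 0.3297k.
[[0.7619, 0.5377, 0.3611], [-0.6477, 0.6364, 0.419], [-0.0045, -0.5531, 0.8331]]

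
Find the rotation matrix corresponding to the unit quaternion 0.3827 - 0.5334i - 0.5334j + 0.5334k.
[[-0.1381, 0.1608, -0.9773], [0.9773, -0.1381, -0.1608], [-0.1608, -0.9773, -0.1381]]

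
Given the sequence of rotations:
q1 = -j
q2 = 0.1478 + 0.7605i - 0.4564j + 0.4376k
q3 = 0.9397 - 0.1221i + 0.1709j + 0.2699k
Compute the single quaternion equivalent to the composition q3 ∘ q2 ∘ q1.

q2 · q1 = -0.4564 + 0.4376i - 0.1478j - 0.7605k
q3 · q2 · q1 = -0.1449 + 0.3769i - 0.1916j - 0.8946k
-0.1449 + 0.3769i - 0.1916j - 0.8946k


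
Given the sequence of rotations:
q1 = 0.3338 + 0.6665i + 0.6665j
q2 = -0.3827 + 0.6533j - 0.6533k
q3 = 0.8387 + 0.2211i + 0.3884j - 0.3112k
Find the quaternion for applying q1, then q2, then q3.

q2 · q1 = -0.5632 + 0.1804i - 0.4724j - 0.6535k
q3 · q2 · q1 = -0.5321 - 0.3741i - 0.5266j - 0.5473k
-0.5321 - 0.3741i - 0.5266j - 0.5473k


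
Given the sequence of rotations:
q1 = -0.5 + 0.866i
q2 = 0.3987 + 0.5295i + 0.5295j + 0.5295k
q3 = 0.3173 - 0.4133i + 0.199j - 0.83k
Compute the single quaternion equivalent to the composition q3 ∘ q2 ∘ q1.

q2 · q1 = -0.6579 + 0.0805i + 0.1938j - 0.7233k
q3 · q2 · q1 = -0.8144 + 0.3144i - 0.4352j + 0.2204k
-0.8144 + 0.3144i - 0.4352j + 0.2204k


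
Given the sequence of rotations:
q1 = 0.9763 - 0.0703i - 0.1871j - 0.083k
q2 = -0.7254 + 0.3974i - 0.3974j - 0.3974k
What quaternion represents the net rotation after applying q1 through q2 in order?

q2 · q1 = -0.7876 + 0.3976i - 0.1913j - 0.4301k
-0.7876 + 0.3976i - 0.1913j - 0.4301k


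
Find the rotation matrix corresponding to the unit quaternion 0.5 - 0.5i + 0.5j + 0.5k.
[[0, -1, 0], [0, 0, 1], [-1, 0, 0]]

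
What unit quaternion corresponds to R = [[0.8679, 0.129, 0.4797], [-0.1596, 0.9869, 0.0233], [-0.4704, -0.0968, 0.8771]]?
0.9659 - 0.0311i + 0.2459j - 0.0747k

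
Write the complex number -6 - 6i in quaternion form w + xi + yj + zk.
-6 - 6i + 0j + 0k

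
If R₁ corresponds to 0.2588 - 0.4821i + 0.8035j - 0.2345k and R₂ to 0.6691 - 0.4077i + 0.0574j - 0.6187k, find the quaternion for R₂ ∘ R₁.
-0.2146 + 0.0556i + 0.7551j - 0.6169k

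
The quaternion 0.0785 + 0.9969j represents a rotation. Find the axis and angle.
axis = (0, 1, 0), θ = 171°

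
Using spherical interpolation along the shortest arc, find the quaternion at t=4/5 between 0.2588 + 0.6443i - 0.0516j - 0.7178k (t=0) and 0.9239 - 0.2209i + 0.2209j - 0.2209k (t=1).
0.9007 - 0.0247i + 0.1847j - 0.3924k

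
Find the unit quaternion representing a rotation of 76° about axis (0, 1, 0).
0.788 + 0.6157j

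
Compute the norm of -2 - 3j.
√13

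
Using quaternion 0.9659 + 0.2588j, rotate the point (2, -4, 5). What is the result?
(4.232, -4, 3.33)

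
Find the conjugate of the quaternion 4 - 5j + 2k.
4 + 5j - 2k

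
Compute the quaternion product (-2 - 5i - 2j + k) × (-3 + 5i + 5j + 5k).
36 - 10i + 26j - 28k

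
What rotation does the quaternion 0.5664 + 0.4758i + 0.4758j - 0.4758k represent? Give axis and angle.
axis = (√3/3, √3/3, -√3/3), θ = 111°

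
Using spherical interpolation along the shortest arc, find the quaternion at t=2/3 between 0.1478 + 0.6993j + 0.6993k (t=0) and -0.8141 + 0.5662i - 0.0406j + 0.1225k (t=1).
0.76 - 0.479i + 0.3719j + 0.2339k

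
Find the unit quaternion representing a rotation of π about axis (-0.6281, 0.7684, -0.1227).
-0.6281i + 0.7684j - 0.1227k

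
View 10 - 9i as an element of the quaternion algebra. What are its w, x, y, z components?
10 - 9i + 0j + 0k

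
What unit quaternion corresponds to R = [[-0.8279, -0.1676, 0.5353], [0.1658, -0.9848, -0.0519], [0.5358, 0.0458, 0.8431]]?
0.0872 + 0.2801i - 0.0016j + 0.956k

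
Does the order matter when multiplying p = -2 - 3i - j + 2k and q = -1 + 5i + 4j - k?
Yes: pq = 23 - 14i - 7k ≠ 23 - 14j + 7k = qp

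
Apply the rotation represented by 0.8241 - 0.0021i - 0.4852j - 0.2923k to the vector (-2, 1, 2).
(-1.83, 2.363, -0.263)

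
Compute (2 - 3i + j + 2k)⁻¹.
0.1111 + 0.1667i - 0.0556j - 0.1111k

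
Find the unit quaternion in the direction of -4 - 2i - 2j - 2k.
-0.7559 - 0.378i - 0.378j - 0.378k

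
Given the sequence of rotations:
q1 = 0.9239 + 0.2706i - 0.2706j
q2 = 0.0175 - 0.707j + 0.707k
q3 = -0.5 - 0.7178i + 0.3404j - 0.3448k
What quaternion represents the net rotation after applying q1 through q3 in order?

q2 · q1 = -0.1751 + 0.196i - 0.4666j + 0.8445k
q3 · q2 · q1 = 0.6783 + 0.1543i + 0.7123j - 0.0937k
0.6783 + 0.1543i + 0.7123j - 0.0937k


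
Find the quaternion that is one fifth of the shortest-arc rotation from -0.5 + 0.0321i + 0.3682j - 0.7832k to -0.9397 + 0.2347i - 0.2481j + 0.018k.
-0.6773 + 0.0878i + 0.2601j - 0.6826k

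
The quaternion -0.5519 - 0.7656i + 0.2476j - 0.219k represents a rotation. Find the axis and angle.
axis = (-0.9181, 0.2969, -0.2626), θ = 247°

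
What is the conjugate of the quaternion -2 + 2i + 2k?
-2 - 2i - 2k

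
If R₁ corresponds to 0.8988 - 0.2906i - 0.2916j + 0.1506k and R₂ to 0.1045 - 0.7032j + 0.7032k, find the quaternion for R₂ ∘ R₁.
-0.217 + 0.0688i - 0.8669j + 0.4434k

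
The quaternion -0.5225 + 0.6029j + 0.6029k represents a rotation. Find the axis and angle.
axis = (0, √2/2, √2/2), θ = 243°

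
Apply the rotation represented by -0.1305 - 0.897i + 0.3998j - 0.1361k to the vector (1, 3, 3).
(-1.196, -3.649, -2.062)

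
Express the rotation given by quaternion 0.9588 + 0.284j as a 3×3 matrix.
[[0.8387, 0, 0.5446], [0, 1, 0], [-0.5446, 0, 0.8387]]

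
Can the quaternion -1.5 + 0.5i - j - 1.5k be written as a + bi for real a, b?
No. The quaternion -1.5 + 0.5i - j - 1.5k has j-coefficient y = -1 and k-coefficient z = -1.5, not both zero, so it does not lie in the complex subalgebra spanned by 1 and i.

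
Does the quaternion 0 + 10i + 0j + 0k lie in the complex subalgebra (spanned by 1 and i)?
Yes. The quaternion 10i has j- and k-coefficients y = z = 0, so it lies in the complex subalgebra spanned by 1 and i.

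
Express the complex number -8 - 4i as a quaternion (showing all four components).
-8 - 4i + 0j + 0k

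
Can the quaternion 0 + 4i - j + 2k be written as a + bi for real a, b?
No. The quaternion 4i - j + 2k has j-coefficient y = -1 and k-coefficient z = 2, not both zero, so it does not lie in the complex subalgebra spanned by 1 and i.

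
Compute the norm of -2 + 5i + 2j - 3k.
√42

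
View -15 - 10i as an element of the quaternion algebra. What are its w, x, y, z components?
-15 - 10i + 0j + 0k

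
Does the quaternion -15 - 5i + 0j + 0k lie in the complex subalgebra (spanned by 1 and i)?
Yes. The quaternion -15 - 5i has j- and k-coefficients y = z = 0, so it lies in the complex subalgebra spanned by 1 and i.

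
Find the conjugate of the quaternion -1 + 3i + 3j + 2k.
-1 - 3i - 3j - 2k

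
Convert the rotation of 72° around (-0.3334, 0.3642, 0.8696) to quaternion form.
0.809 - 0.196i + 0.2141j + 0.5111k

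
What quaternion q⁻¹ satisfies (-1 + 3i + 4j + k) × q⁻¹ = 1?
-0.037 - 0.1111i - 0.1481j - 0.037k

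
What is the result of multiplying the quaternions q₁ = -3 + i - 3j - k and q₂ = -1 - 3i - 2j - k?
-1 + 9i + 13j - 7k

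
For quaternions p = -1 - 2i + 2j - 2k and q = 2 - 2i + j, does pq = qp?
No: pq = -8 + 7j - 2k ≠ -8 - 4i - j - 6k = qp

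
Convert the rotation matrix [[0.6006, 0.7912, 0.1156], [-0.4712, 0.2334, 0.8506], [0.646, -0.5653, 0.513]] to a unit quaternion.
0.766 - 0.4621i - 0.1731j - 0.412k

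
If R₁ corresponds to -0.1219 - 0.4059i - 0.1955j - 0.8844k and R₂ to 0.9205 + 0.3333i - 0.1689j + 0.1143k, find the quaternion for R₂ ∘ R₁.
0.0911 - 0.2425i + 0.089j - 0.9617k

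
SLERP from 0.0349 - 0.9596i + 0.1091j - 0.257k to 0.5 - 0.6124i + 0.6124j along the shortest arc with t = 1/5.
0.1412 - 0.939i + 0.2284j - 0.2147k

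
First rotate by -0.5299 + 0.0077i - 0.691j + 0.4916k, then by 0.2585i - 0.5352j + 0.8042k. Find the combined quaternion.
-0.7672 + 0.1556i + 0.1627j - 0.6006k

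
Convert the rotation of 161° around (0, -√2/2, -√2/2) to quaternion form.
0.165 - 0.6974j - 0.6974k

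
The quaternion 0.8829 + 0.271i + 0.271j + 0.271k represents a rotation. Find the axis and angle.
axis = (√3/3, √3/3, √3/3), θ = 56°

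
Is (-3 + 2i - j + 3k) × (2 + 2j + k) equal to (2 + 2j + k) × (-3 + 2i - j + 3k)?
No: pq = -7 - 3i - 10j + 7k ≠ -7 + 11i - 6j - k = qp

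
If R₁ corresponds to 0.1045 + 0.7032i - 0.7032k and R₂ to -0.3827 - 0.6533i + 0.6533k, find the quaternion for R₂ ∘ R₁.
0.8788 - 0.3374i + 0.3374k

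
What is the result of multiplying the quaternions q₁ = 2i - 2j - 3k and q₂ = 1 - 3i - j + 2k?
10 - 5i + 3j - 11k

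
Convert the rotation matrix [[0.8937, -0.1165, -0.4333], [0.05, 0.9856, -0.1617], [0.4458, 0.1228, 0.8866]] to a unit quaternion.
0.9703 + 0.0733i - 0.2265j + 0.0429k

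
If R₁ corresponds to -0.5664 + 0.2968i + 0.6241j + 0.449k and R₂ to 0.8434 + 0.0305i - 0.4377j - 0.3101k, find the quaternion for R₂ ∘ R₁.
-0.0744 + 0.2301i + 0.6685j + 0.7033k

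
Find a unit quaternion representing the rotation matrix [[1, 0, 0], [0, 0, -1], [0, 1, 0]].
0.7071 + 0.7071i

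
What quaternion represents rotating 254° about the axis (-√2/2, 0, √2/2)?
-0.6018 - 0.5647i + 0.5647k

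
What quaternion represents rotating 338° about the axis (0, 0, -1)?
-0.9816 - 0.1908k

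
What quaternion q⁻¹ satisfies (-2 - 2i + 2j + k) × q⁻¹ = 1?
-0.1538 + 0.1538i - 0.1538j - 0.0769k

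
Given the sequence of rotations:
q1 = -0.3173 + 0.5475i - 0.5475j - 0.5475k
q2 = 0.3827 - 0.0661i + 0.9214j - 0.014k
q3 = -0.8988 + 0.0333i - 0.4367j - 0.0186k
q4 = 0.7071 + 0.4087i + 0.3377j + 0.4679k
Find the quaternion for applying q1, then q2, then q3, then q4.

q2 · q1 = 0.4116 - 0.2816i - 0.5457j - 0.6734k
q3 · q2 · q1 = -0.6114 + 0.5507i + 0.3384j + 0.4564k
q4 · q3 · q2 · q1 = -0.9852 + 0.1353i + 0.104j - 0.011k
-0.9852 + 0.1353i + 0.104j - 0.011k


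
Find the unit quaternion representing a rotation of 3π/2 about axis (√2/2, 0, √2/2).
-0.7071 + 0.5i + 0.5k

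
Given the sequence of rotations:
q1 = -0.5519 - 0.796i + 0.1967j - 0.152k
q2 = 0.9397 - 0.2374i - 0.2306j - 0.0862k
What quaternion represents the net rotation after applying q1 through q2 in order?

q2 · q1 = -0.6753 - 0.565i + 0.3446j - 0.3255k
-0.6753 - 0.565i + 0.3446j - 0.3255k


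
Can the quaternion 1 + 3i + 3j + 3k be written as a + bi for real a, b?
No. The quaternion 1 + 3i + 3j + 3k has j-coefficient y = 3 and k-coefficient z = 3, not both zero, so it does not lie in the complex subalgebra spanned by 1 and i.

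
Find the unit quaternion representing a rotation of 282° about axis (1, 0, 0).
-0.7771 + 0.6293i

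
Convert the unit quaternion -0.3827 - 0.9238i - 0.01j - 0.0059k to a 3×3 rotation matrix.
[[0.9997, 0.014, 0.0186], [0.023, -0.7069, -0.707], [0.0032, 0.7072, -0.707]]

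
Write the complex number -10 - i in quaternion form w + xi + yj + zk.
-10 - i + 0j + 0k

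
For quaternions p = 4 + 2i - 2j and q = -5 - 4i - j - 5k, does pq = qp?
No: pq = -14 - 16i + 16j - 30k ≠ -14 - 36i - 4j - 10k = qp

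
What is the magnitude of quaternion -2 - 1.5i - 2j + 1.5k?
3.536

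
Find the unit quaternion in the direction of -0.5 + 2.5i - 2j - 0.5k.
-0.1525 + 0.7625i - 0.61j - 0.1525k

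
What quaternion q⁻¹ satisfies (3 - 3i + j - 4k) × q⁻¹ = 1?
0.0857 + 0.0857i - 0.0286j + 0.1143k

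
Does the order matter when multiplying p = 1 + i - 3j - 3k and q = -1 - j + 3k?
Yes: pq = 5 - 13i - j + 5k ≠ 5 + 11i + 5j + 7k = qp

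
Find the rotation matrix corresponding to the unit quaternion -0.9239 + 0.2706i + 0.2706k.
[[0.8536, 0.5, 0.1464], [-0.5, 0.7071, 0.5], [0.1464, -0.5, 0.8536]]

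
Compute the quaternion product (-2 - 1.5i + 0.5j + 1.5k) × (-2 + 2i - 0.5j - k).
8.75 - 0.75i + 1.5j - 1.25k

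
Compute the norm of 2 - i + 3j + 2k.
√18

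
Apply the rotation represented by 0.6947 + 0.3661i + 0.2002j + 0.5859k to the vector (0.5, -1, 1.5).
(1.845, 0.024, 0.31)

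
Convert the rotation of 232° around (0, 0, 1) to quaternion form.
-0.4384 + 0.8988k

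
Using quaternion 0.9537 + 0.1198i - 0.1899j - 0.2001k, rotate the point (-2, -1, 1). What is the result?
(-2.442, -0.189, -0.034)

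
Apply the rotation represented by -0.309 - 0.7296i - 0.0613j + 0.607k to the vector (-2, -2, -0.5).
(-1.016, 2.437, 1.13)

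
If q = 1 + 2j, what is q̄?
1 - 2j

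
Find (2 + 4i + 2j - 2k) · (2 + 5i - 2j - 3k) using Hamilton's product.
-18 + 8i + 2j - 28k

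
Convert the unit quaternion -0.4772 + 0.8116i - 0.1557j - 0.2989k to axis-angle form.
axis = (0.9235, -0.1772, -0.3401), θ = 237°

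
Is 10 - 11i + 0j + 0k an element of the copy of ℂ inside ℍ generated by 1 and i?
Yes. The quaternion 10 - 11i has j- and k-coefficients y = z = 0, so it lies in the complex subalgebra spanned by 1 and i.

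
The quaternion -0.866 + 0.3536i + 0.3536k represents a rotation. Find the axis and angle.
axis = (√2/2, 0, √2/2), θ = 5π/3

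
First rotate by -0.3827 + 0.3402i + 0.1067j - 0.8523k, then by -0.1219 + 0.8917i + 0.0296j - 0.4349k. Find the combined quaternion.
-0.6305 - 0.3615i + 0.5877j + 0.3554k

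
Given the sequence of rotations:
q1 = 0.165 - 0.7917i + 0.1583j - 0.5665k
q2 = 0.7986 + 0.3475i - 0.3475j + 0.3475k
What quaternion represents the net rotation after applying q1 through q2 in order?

q2 · q1 = 0.6588 - 0.4331i - 0.0092j - 0.6152k
0.6588 - 0.4331i - 0.0092j - 0.6152k


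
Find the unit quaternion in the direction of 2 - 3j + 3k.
0.4264 - 0.6396j + 0.6396k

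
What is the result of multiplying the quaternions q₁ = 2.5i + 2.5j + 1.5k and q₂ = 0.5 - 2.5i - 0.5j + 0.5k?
6.75 + 3.25i - 3.75j + 5.75k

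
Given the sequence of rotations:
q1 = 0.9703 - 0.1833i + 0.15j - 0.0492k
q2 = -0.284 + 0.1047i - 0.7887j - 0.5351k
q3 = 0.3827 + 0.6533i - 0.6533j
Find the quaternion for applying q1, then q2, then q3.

q2 · q1 = -0.1644 + 0.2727i - 0.7046j - 0.6341k
q3 · q2 · q1 = -0.7014 + 0.4112i + 0.252j - 0.5248k
-0.7014 + 0.4112i + 0.252j - 0.5248k


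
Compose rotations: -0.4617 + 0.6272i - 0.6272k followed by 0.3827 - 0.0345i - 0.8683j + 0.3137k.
0.0417 + 0.8006i + 0.576j + 0.1597k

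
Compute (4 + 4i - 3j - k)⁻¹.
0.0952 - 0.0952i + 0.0714j + 0.0238k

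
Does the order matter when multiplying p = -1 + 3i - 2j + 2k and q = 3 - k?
Yes: pq = -1 + 11i - 3j + 7k ≠ -1 + 7i - 9j + 7k = qp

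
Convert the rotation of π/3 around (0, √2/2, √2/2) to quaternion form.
0.866 + 0.3536j + 0.3536k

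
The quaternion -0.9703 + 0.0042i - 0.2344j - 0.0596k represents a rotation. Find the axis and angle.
axis = (0.0174, -0.969, -0.2464), θ = 332°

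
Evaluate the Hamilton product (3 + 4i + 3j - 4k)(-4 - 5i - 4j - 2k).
12 - 53i + 4j + 9k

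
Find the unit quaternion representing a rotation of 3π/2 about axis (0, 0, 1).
-0.7071 + 0.7071k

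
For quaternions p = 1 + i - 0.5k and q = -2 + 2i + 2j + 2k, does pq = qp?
No: pq = -3 + i - j + 5k ≠ -3 - i + 5j + k = qp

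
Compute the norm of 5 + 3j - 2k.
√38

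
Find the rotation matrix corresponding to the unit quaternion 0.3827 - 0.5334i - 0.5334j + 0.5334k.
[[-0.1381, 0.1608, -0.9773], [0.9773, -0.1381, -0.1608], [-0.1608, -0.9773, -0.1381]]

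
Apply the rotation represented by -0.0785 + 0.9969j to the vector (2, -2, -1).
(-1.819, -2, 1.301)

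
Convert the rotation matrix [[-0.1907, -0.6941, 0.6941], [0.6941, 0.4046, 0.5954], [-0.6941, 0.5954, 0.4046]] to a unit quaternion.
0.6361 + 0.5456j + 0.5456k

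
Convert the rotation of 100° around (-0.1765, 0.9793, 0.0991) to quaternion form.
0.6428 - 0.1352i + 0.7502j + 0.0759k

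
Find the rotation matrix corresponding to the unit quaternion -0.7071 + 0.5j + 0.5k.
[[0, 0.7071, -0.7071], [-0.7071, 0.5, 0.5], [0.7071, 0.5, 0.5]]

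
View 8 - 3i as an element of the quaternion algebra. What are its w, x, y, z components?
8 - 3i + 0j + 0k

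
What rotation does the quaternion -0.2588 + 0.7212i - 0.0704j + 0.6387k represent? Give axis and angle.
axis = (0.7466, -0.0729, 0.6612), θ = 7π/6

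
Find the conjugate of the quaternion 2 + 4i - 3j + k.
2 - 4i + 3j - k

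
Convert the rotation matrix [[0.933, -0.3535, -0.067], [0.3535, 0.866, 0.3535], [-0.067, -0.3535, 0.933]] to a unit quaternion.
0.9659 - 0.183i + 0.183k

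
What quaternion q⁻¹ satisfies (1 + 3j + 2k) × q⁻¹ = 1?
0.0714 - 0.2143j - 0.1429k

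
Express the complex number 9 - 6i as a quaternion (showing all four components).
9 - 6i + 0j + 0k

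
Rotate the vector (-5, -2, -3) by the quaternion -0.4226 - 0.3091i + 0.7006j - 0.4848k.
(4.822, 2.261, -3.105)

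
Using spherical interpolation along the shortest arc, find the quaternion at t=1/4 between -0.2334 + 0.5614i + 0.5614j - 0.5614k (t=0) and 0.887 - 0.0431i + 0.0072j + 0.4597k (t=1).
-0.4578 + 0.4727i + 0.4576j - 0.598k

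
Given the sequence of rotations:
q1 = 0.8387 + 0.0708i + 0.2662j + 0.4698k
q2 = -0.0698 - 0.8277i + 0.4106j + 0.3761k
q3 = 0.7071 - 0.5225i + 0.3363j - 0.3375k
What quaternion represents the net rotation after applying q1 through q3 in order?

q2 · q1 = -0.2859 - 0.6064i + 0.7413j + 0.0332k
q3 · q2 · q1 = -0.7571 - 0.018i + 0.65j - 0.0634k
-0.7571 - 0.018i + 0.65j - 0.0634k


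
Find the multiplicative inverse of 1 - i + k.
0.3333 + 0.3333i - 0.3333k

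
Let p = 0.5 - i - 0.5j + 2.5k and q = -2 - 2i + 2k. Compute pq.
-8 - 2j - 5k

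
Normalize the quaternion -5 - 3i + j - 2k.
-0.8006 - 0.4804i + 0.1601j - 0.3203k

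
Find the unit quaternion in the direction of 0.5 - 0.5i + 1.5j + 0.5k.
0.2887 - 0.2887i + 0.866j + 0.2887k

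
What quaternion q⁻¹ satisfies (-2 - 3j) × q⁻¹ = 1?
-0.1538 + 0.2308j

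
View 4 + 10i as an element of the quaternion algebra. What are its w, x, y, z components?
4 + 10i + 0j + 0k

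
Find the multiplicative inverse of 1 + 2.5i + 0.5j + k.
0.1176 - 0.2941i - 0.0588j - 0.1176k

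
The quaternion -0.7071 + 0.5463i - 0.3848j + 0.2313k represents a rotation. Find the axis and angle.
axis = (0.7726, -0.5442, 0.3271), θ = 3π/2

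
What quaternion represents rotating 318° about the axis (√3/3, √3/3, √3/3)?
-0.9336 + 0.2069i + 0.2069j + 0.2069k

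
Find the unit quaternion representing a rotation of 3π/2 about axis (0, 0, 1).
-0.7071 + 0.7071k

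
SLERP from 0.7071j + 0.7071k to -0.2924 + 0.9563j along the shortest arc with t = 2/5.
-0.1291 + 0.8798j + 0.4576k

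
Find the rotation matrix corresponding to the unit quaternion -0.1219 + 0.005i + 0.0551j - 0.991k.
[[-0.9702, -0.2411, -0.0233], [0.2422, -0.9642, -0.108], [0.0035, -0.1104, 0.9939]]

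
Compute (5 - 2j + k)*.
5 + 2j - k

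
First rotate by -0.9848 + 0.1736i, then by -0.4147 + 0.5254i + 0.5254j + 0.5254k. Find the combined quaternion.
0.3172 - 0.5894i - 0.4262j - 0.6086k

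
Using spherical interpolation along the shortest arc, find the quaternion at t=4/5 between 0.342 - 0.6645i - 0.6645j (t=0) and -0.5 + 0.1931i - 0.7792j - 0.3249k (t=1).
-0.3585 - 0.0071i - 0.8861j - 0.2937k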